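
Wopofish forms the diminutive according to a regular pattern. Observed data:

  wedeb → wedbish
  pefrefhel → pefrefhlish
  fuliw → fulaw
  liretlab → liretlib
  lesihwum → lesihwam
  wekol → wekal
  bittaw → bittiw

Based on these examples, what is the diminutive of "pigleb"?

liretlab and wedeb both end in -b yet inflect differently (liretlib, wedbish), so the final letter is not what conditions the rule; the last vowel is.
"pigleb" has last vowel 'e'. The stems whose last vowel is 'e' (wedeb → wedbish, pefrefhel → pefrefhlish) delete the last vowel and add -ish.
So pigleb → piglbish.

piglbish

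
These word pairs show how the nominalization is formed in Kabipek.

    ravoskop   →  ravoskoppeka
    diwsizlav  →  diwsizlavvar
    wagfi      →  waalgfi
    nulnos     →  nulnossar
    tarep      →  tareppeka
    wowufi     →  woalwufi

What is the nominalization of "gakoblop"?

gakobloppeka

ravoskop and nulnos both have last vowel 'o' yet inflect differently (ravoskoppeka, nulnossar), so the last vowel is not what conditions the rule; the final letter is.
"gakoblop" ends in -p. The stems ending in -p (tarep → tareppeka, ravoskop → ravoskoppeka) double the final consonant and add -eka.
The other patterns: stems ending in -i insert -al- after the first vowel; stems ending in -s or -v double the final consonant and add -ar.
So gakoblop → gakobloppeka.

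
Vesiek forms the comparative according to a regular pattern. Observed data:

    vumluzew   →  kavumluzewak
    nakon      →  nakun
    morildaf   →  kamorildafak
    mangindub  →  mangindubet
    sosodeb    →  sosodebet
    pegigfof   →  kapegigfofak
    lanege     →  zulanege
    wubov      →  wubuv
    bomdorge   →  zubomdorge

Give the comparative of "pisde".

zupisde

"pisde" ends in -e. The stems ending in -e (lanege → zulanege, bomdorge → zubomdorge) add the prefix zu-.
The other patterns: stems ending in -b add -et; stems ending in -f or -w add ka- … -ak around the stem; stems ending in -n or -v change the last vowel to 'u'.
So pisde → zupisde.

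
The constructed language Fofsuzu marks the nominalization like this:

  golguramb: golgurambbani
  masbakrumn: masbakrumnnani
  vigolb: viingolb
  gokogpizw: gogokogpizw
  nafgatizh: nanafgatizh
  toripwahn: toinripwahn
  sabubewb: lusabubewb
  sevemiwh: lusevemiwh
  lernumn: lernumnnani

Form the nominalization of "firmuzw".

fifirmuzw

vigolb and sabubewb both end in -b yet inflect differently (viingolb, lusabubewb), so the final letter is not what conditions the rule; the second-to-last letter is.
"firmuzw" has second-to-last letter 'z'. The stems whose second-to-last letter is 'z' (gokogpizw → gogokogpizw, nafgatizh → nanafgatizh) repeat the first consonant+vowel as a prefix.
So firmuzw → fifirmuzw.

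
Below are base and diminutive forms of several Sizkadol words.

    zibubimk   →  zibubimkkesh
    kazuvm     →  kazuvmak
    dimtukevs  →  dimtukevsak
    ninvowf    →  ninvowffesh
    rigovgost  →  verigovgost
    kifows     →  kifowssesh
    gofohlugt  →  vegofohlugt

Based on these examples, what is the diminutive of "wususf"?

kifows and dimtukevs both end in -s yet inflect differently (kifowssesh, dimtukevsak), so the final letter is not what conditions the rule; the second-to-last letter is.
"wususf" has second-to-last letter 's'. The one such stem in the data (rigovgost → verigovgost) adds the prefix ve-, so the same rule applies.
The other patterns: stems whose second-to-last letter is 'm' or 'w' double the final consonant and add -esh; stems whose second-to-last letter is 'v' add -ak.
So wususf → vewususf.

vewususf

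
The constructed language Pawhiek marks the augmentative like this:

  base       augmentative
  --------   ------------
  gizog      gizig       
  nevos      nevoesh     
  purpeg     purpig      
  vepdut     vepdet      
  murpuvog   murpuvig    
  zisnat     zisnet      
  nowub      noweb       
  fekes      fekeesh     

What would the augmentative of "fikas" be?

murpuvog and nevos both have last vowel 'o' yet inflect differently (murpuvig, nevoesh), so the last vowel is not what conditions the rule; the final letter is.
"fikas" ends in -s. The stems ending in -s (nevos → nevoesh, fekes → fekeesh) drop the final letter and add -esh.
The other patterns: stems ending in -g change the last vowel to 'i'; stems ending in -b or -t change the last vowel to 'e'.
So fikas → fikaesh.

fikaesh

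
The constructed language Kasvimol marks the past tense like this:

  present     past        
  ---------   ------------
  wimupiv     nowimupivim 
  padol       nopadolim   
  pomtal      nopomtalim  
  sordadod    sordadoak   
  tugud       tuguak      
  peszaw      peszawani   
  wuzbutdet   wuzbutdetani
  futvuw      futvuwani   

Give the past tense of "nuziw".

"nuziw" ends in -w. The stems ending in -w (peszaw → peszawani, futvuw → futvuwani) add -ani.
The other patterns: stems ending in -l or -v add no- … -im around the stem; stems ending in -d drop the final letter and add -ak.
So nuziw → nuziwani.

nuziwani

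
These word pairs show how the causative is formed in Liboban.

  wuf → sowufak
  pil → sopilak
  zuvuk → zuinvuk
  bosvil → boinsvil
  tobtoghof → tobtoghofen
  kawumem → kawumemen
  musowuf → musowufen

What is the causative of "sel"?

soselak

pil and bosvil both end in -l yet inflect differently (sopilak, boinsvil), so the final letter is not what conditions the rule; the number of vowels is.
"sel" has 1 vowel. The stems with 1 vowel (wuf → sowufak, pil → sopilak) add so- … -ak around the stem.
So sel → soselak.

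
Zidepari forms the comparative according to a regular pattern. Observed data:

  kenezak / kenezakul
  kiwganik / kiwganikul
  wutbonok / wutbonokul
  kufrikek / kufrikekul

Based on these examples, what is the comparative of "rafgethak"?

Every pair shown (kenezak → kenezakul, kiwganik → kiwganikul, wutbonok → wutbonokul, …) follows the same rule: add -ul.
So rafgethak → rafgethakul.

rafgethakul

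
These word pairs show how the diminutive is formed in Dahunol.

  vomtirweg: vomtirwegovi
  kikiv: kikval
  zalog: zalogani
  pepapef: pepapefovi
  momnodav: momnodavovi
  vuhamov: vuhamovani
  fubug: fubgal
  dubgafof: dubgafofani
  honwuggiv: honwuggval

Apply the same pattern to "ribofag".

ribofagovi

vuhamov and kikiv both end in -v yet inflect differently (vuhamovani, kikval), so the final letter is not what conditions the rule; the last vowel is.
"ribofag" has last vowel 'a'. The one such stem in the data (momnodav → momnodavovi) adds -ovi, so the same rule applies.
So ribofag → ribofagovi.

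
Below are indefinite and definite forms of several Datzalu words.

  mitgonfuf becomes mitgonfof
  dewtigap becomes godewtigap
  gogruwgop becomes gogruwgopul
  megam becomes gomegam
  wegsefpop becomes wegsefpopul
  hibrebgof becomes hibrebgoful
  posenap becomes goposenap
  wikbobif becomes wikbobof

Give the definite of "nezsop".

posenap and gogruwgop both end in -p yet inflect differently (goposenap, gogruwgopul), so the final letter is not what conditions the rule; the last vowel is.
"nezsop" has last vowel 'o'. The stems whose last vowel is 'o' (gogruwgop → gogruwgopul, wegsefpop → wegsefpopul, hibrebgof → hibrebgoful) add -ul.
The other patterns: stems whose last vowel is 'a' add the prefix go-; stems whose last vowel is 'i' or 'u' change the last vowel to 'o'.
So nezsop → nezsopul.

nezsopul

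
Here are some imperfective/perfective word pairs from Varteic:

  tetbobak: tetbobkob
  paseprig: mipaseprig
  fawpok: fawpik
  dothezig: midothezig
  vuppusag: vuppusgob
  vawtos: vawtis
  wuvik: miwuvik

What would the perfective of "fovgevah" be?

fovgevhob

fawpok and wuvik both end in -k yet inflect differently (fawpik, miwuvik), so the final letter is not what conditions the rule; the last vowel is.
"fovgevah" has last vowel 'a'. The stems whose last vowel is 'a' (tetbobak → tetbobkob, vuppusag → vuppusgob) delete the last vowel and add -ob.
The other patterns: stems whose last vowel is 'o' change the last vowel to 'i'; stems whose last vowel is 'i' add the prefix mi-.
So fovgevah → fovgevhob.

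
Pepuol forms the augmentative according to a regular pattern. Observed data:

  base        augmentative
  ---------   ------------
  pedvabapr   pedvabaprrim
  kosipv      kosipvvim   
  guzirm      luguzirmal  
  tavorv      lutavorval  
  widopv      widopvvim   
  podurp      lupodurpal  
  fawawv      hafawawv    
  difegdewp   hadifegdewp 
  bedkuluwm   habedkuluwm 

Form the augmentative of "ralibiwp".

fawawv and widopv both end in -v yet inflect differently (hafawawv, widopvvim), so the final letter is not what conditions the rule; the second-to-last letter is.
"ralibiwp" has second-to-last letter 'w'. The stems whose second-to-last letter is 'w' (difegdewp → hadifegdewp, bedkuluwm → habedkuluwm, fawawv → hafawawv) add the prefix ha-.
The other patterns: stems whose second-to-last letter is 'p' double the final consonant and add -im; stems whose second-to-last letter is 'r' add lu- … -al around the stem.
So ralibiwp → haralibiwp.

haralibiwp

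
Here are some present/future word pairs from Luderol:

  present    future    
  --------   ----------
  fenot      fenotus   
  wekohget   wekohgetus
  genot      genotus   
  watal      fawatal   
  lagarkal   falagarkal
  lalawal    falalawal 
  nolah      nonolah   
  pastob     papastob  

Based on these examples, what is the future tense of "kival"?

watal and nolah both have last vowel 'a' yet inflect differently (fawatal, nonolah), so the last vowel is not what conditions the rule; the final letter is.
"kival" ends in -l. The stems ending in -l (watal → fawatal, lagarkal → falagarkal, lalawal → falalawal) add the prefix fa-.
So kival → fakival.

fakival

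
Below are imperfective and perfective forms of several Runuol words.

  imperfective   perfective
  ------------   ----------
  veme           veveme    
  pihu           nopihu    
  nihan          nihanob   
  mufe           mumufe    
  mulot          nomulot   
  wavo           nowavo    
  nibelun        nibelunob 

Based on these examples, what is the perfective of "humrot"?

nohumrot

nibelun and pihu both have last vowel 'u' yet inflect differently (nibelunob, nopihu), so the last vowel is not what conditions the rule; the final letter is.
"humrot" ends in -t. The one such stem in the data (mulot → nomulot) adds the prefix no-, so the same rule applies.
The other patterns: stems ending in -n add -ob; stems ending in -e repeat the first consonant+vowel as a prefix.
So humrot → nohumrot.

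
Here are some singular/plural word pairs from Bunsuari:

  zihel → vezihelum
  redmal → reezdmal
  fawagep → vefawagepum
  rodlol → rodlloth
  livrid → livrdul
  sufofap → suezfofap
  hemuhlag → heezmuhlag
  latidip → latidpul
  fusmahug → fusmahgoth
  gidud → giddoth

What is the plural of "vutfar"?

vueztfar

redmal and zihel both end in -l yet inflect differently (reezdmal, vezihelum), so the final letter is not what conditions the rule; the last vowel is.
"vutfar" has last vowel 'a'. The stems whose last vowel is 'a' (sufofap → suezfofap, hemuhlag → heezmuhlag, redmal → reezdmal) insert -ez- after the first vowel.
The other patterns: stems whose last vowel is 'e' add ve- … -um around the stem; stems whose last vowel is 'o' or 'u' delete the last vowel and add -oth; stems whose last vowel is 'i' delete the last vowel and add -ul.
So vutfar → vueztfar.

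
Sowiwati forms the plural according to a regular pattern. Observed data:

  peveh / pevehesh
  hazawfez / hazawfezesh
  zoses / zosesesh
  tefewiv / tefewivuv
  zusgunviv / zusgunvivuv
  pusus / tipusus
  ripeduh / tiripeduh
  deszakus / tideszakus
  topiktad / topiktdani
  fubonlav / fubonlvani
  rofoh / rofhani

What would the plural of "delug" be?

tidelug

zoses and pusus both end in -s yet inflect differently (zosesesh, tipusus), so the final letter is not what conditions the rule; the last vowel is.
"delug" has last vowel 'u'. The stems whose last vowel is 'u' (pusus → tipusus, ripeduh → tiripeduh, deszakus → tideszakus) add the prefix ti-.
The other patterns: stems whose last vowel is 'e' add -esh; stems whose last vowel is 'i' add -uv; stems whose last vowel is 'a' or 'o' delete the last vowel and add -ani.
So delug → tidelug.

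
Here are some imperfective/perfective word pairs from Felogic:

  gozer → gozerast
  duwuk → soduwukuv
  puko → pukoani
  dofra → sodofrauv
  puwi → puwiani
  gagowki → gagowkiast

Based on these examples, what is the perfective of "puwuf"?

puwi and gagowki both end in -i yet inflect differently (puwiani, gagowkiast), so the final letter is not what conditions the rule; the first letter is.
"puwuf" begins with p-. The stems beginning with p- (puwi → puwiani, puko → pukoani) add -ani.
So puwuf → puwufani.

puwufani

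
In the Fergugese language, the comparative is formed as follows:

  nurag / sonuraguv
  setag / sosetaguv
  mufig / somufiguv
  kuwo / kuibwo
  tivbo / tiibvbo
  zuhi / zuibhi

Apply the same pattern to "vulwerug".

mufig and zuhi both have last vowel 'i' yet inflect differently (somufiguv, zuibhi), so the last vowel is not what conditions the rule; whether the stem ends in a vowel or a consonant is.
"vulwerug" ends in a consonant. The stems ending in a consonant (nurag → sonuraguv, setag → sosetaguv, mufig → somufiguv) add so- … -uv around the stem.
So vulwerug → sovulweruguv.

sovulweruguv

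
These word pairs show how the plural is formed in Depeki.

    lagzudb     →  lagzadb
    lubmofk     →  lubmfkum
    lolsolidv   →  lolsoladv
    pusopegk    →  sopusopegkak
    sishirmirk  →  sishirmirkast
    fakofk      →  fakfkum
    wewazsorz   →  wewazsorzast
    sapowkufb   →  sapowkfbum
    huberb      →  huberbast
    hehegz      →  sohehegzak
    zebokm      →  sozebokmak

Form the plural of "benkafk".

benkfkum

lagzudb and sapowkufb both end in -b yet inflect differently (lagzadb, sapowkfbum), so the final letter is not what conditions the rule; the second-to-last letter is.
"benkafk" has second-to-last letter 'f'. The stems whose second-to-last letter is 'f' (lubmofk → lubmfkum, fakofk → fakfkum, sapowkufb → sapowkfbum) delete the last vowel and add -um.
So benkafk → benkfkum.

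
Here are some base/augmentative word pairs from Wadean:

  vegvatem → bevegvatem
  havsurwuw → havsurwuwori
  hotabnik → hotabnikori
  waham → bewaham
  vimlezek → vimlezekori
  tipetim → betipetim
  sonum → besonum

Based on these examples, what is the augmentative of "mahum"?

"mahum" ends in -m. The stems ending in -m (tipetim → betipetim, waham → bewaham, vegvatem → bevegvatem) add the prefix be-.
The other pattern: stems ending in -k or -w add -ori.
So mahum → bemahum.

bemahum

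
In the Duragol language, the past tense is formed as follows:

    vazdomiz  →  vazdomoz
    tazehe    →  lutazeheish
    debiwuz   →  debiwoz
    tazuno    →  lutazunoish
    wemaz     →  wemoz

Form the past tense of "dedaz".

dedoz

debiwuz and tazehe both have 3 vowels yet inflect differently (debiwoz, lutazeheish), so the number of vowels is not what conditions the rule; whether the stem ends in a vowel or a consonant is.
"dedaz" ends in a consonant. The stems ending in a consonant (debiwuz → debiwoz, vazdomiz → vazdomoz, wemaz → wemoz) change the last vowel to 'o'.
So dedaz → dedoz.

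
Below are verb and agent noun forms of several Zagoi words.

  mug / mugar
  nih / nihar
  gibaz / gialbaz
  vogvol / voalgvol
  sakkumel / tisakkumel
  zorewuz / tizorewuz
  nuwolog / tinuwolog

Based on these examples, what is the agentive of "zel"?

vogvol and sakkumel both end in -l yet inflect differently (voalgvol, tisakkumel), so the final letter is not what conditions the rule; the number of vowels is.
"zel" has 1 vowel. The stems with 1 vowel (mug → mugar, nih → nihar) add -ar.
So zel → zelar.

zelar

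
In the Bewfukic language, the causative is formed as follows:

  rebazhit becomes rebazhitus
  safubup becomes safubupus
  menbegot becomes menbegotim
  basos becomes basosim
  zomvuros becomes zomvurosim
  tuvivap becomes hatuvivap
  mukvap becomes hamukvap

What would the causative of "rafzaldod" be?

rafzaldodim

rebazhit and menbegot both end in -t yet inflect differently (rebazhitus, menbegotim), so the final letter is not what conditions the rule; the last vowel is.
"rafzaldod" has last vowel 'o'. The stems whose last vowel is 'o' (menbegot → menbegotim, basos → basosim, zomvuros → zomvurosim) add -im.
The other patterns: stems whose last vowel is 'i' or 'u' add -us; stems whose last vowel is 'a' add the prefix ha-.
So rafzaldod → rafzaldodim.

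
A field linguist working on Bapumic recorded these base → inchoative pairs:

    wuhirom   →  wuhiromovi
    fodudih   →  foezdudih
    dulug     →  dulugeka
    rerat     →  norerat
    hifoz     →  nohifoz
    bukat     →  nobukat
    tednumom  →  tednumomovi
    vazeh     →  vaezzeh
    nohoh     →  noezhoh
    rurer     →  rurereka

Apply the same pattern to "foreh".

foezreh

tednumom and nohoh both have last vowel 'o' yet inflect differently (tednumomovi, noezhoh), so the last vowel is not what conditions the rule; the final letter is.
"foreh" ends in -h. The stems ending in -h (fodudih → foezdudih, nohoh → noezhoh, vazeh → vaezzeh) insert -ez- after the first vowel.
So foreh → foezreh.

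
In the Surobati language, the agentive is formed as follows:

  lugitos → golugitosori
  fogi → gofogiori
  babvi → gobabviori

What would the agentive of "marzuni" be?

Every pair shown (lugitos → golugitosori, fogi → gofogiori, babvi → gobabviori) follows the same rule: add go- … -ori around the stem.
So marzuni → gomarzuniori.

gomarzuniori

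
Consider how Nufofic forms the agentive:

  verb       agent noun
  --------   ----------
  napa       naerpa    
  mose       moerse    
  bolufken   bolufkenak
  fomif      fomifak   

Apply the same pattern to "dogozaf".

dogozafak

mose and bolufken both have last vowel 'e' yet inflect differently (moerse, bolufkenak), so the last vowel is not what conditions the rule; whether the stem ends in a vowel or a consonant is.
"dogozaf" ends in a consonant. The stems ending in a consonant (bolufken → bolufkenak, fomif → fomifak) add -ak.
The other pattern: stems ending in a vowel insert -er- after the first vowel.
So dogozaf → dogozafak.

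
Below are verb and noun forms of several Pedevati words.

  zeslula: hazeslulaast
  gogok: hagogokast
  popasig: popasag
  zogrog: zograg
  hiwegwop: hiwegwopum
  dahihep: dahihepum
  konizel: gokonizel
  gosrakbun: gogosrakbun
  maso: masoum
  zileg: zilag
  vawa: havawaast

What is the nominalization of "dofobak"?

zileg and dahihep both have last vowel 'e' yet inflect differently (zilag, dahihepum), so the last vowel is not what conditions the rule; the final letter is.
"dofobak" ends in -k. The one such stem in the data (gogok → hagogokast) adds ha- … -ast around the stem, so the same rule applies.
The other patterns: stems ending in -g change the last vowel to 'a'; stems ending in -o or -p add -um; stems ending in -l or -n add the prefix go-.
So dofobak → hadofobakast.

hadofobakast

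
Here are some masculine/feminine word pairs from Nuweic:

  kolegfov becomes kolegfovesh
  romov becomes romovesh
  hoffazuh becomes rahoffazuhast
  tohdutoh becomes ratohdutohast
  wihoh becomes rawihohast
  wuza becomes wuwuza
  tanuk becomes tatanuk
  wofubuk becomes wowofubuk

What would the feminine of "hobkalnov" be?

hobkalnovesh

kolegfov and tohdutoh both have last vowel 'o' yet inflect differently (kolegfovesh, ratohdutohast), so the last vowel is not what conditions the rule; the final letter is.
"hobkalnov" ends in -v. The stems ending in -v (kolegfov → kolegfovesh, romov → romovesh) add -esh.
The other patterns: stems ending in -h add ra- … -ast around the stem; stems ending in -a or -k repeat the first consonant+vowel as a prefix.
So hobkalnov → hobkalnovesh.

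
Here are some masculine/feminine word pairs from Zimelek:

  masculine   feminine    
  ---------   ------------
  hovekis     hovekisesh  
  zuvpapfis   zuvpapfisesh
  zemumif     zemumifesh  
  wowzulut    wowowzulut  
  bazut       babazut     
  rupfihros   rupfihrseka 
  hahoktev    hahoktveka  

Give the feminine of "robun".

hovekis and rupfihros both end in -s yet inflect differently (hovekisesh, rupfihrseka), so the final letter is not what conditions the rule; the last vowel is.
"robun" has last vowel 'u'. The stems whose last vowel is 'u' (wowzulut → wowowzulut, bazut → babazut) repeat the first consonant+vowel as a prefix.
The other patterns: stems whose last vowel is 'i' add -esh; stems whose last vowel is 'e' or 'o' delete the last vowel and add -eka.
So robun → rorobun.

rorobun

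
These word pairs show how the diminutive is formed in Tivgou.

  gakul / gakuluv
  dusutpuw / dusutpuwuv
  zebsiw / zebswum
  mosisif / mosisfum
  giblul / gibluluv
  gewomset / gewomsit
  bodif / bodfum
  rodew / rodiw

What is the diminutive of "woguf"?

"woguf" has last vowel 'u'. The stems whose last vowel is 'u' (giblul → gibluluv, dusutpuw → dusutpuwuv, gakul → gakuluv) add -uv.
The other patterns: stems whose last vowel is 'e' change the last vowel to 'i'; stems whose last vowel is 'i' delete the last vowel and add -um.
So woguf → wogufuv.

wogufuv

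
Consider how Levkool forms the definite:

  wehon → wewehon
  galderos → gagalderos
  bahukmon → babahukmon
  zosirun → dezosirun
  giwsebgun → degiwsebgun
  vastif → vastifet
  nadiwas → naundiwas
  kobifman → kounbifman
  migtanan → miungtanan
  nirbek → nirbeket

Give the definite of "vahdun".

zosirun and migtanan both end in -n yet inflect differently (dezosirun, miungtanan), so the final letter is not what conditions the rule; the last vowel is.
"vahdun" has last vowel 'u'. The stems whose last vowel is 'u' (zosirun → dezosirun, giwsebgun → degiwsebgun) add the prefix de-.
So vahdun → devahdun.

devahdun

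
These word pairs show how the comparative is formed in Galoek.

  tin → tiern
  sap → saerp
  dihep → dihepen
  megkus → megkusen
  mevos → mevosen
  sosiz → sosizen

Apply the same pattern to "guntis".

guntisen

"guntis" has 2 vowels. The stems with 2 vowels (dihep → dihepen, megkus → megkusen, mevos → mevosen) add -en.
So guntis → guntisen.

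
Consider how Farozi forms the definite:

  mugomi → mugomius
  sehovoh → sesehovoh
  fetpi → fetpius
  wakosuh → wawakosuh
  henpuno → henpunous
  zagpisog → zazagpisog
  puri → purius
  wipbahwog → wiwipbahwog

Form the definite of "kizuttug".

henpuno and wipbahwog both have last vowel 'o' yet inflect differently (henpunous, wiwipbahwog), so the last vowel is not what conditions the rule; whether the stem ends in a vowel or a consonant is.
"kizuttug" ends in a consonant. The stems ending in a consonant (wipbahwog → wiwipbahwog, zagpisog → zazagpisog, wakosuh → wawakosuh) repeat the first consonant+vowel as a prefix.
The other pattern: stems ending in a vowel add -us.
So kizuttug → kikizuttug.

kikizuttug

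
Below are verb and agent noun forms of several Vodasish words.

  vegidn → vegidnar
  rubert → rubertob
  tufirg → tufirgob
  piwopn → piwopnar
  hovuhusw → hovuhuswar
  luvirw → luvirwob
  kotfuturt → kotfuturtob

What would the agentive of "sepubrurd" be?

luvirw and hovuhusw both end in -w yet inflect differently (luvirwob, hovuhuswar), so the final letter is not what conditions the rule; the second-to-last letter is.
"sepubrurd" has second-to-last letter 'r'. The stems whose second-to-last letter is 'r' (rubert → rubertob, kotfuturt → kotfuturtob, luvirw → luvirwob) add -ob.
The other pattern: stems whose second-to-last letter is 'd', 'p' or 's' add -ar.
So sepubrurd → sepubrurdob.

sepubrurdob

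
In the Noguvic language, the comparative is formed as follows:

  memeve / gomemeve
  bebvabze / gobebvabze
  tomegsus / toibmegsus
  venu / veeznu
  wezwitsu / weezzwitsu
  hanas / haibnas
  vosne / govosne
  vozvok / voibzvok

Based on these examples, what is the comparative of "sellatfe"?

wezwitsu and tomegsus both have last vowel 'u' yet inflect differently (weezzwitsu, toibmegsus), so the last vowel is not what conditions the rule; the final letter is.
"sellatfe" ends in -e. The stems ending in -e (bebvabze → gobebvabze, memeve → gomemeve, vosne → govosne) add the prefix go-.
So sellatfe → gosellatfe.

gosellatfe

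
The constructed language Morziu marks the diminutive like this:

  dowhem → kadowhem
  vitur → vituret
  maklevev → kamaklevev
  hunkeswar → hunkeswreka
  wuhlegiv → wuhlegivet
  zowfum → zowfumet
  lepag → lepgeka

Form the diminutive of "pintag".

pintgeka

hunkeswar and vitur both end in -r yet inflect differently (hunkeswreka, vituret), so the final letter is not what conditions the rule; the last vowel is.
"pintag" has last vowel 'a'. The stems whose last vowel is 'a' (hunkeswar → hunkeswreka, lepag → lepgeka) delete the last vowel and add -eka.
So pintag → pintgeka.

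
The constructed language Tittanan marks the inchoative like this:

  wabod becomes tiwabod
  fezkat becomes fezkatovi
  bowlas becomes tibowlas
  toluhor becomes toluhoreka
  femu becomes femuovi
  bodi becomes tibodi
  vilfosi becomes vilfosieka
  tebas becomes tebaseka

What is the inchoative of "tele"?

teleeka

vilfosi and bodi both end in -i yet inflect differently (vilfosieka, tibodi), so the final letter is not what conditions the rule; the first letter is.
"tele" begins with t-. The stems beginning with t- (tebas → tebaseka, toluhor → toluhoreka) add -eka.
The other patterns: stems beginning with f- add -ovi; stems beginning with b- or w- add the prefix ti-.
So tele → teleeka.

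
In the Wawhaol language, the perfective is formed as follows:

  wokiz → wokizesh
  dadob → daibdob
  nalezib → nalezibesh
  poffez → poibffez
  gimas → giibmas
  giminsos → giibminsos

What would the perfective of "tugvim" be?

tugvimesh

nalezib and dadob both end in -b yet inflect differently (nalezibesh, daibdob), so the final letter is not what conditions the rule; the last vowel is.
"tugvim" has last vowel 'i'. The stems whose last vowel is 'i' (wokiz → wokizesh, nalezib → nalezibesh) add -esh.
The other pattern: stems whose last vowel is 'a', 'e' or 'o' insert -ib- after the first vowel.
So tugvim → tugvimesh.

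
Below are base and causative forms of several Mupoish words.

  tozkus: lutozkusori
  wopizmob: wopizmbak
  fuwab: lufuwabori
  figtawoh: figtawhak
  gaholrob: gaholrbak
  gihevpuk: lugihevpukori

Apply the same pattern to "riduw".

luriduwori

"riduw" has last vowel 'u'. The stems whose last vowel is 'u' (tozkus → lutozkusori, gihevpuk → lugihevpukori) add lu- … -ori around the stem.
The other pattern: stems whose last vowel is 'o' delete the last vowel and add -ak.
So riduw → luriduwori.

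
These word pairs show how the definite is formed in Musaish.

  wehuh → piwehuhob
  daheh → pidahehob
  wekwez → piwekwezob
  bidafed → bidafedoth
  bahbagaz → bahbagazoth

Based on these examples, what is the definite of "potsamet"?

potsametoth

"potsamet" has 3 vowels. The stems with 3 vowels (bidafed → bidafedoth, bahbagaz → bahbagazoth) add -oth.
The other pattern: stems with 2 vowels add pi- … -ob around the stem.
So potsamet → potsametoth.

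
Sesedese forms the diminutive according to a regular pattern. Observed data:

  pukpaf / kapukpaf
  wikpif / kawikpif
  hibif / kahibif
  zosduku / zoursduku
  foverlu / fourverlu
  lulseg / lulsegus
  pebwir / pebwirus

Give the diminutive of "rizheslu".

wikpif and pebwir both have last vowel 'i' yet inflect differently (kawikpif, pebwirus), so the last vowel is not what conditions the rule; the final letter is.
"rizheslu" ends in -u. The stems ending in -u (zosduku → zoursduku, foverlu → fourverlu) insert -ur- after the first vowel.
So rizheslu → riurzheslu.

riurzheslu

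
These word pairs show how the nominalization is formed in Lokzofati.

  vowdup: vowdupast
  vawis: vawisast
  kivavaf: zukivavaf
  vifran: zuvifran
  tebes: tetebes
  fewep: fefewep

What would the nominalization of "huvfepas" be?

vawis and tebes both end in -s yet inflect differently (vawisast, tetebes), so the final letter is not what conditions the rule; the last vowel is.
"huvfepas" has last vowel 'a'. The stems whose last vowel is 'a' (kivavaf → zukivavaf, vifran → zuvifran) add the prefix zu-.
So huvfepas → zuhuvfepas.

zuhuvfepas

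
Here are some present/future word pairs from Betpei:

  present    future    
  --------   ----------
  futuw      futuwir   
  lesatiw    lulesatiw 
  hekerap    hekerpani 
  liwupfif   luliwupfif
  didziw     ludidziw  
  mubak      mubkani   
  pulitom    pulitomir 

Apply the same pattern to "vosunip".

luvosunip

"vosunip" has last vowel 'i'. The stems whose last vowel is 'i' (lesatiw → lulesatiw, didziw → ludidziw, liwupfif → luliwupfif) add the prefix lu-.
So vosunip → luvosunip.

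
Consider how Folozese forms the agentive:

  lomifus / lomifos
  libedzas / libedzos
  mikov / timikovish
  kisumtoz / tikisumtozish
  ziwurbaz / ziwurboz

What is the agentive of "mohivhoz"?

timohivhozish

ziwurbaz and kisumtoz both end in -z yet inflect differently (ziwurboz, tikisumtozish), so the final letter is not what conditions the rule; the last vowel is.
"mohivhoz" has last vowel 'o'. The stems whose last vowel is 'o' (kisumtoz → tikisumtozish, mikov → timikovish) add ti- … -ish around the stem.
The other pattern: stems whose last vowel is 'a' or 'u' change the last vowel to 'o'.
So mohivhoz → timohivhozish.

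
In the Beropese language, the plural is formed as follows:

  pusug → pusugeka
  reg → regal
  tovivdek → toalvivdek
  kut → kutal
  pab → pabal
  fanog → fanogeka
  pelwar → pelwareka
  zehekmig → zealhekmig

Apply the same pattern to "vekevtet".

reg and fanog both end in -g yet inflect differently (regal, fanogeka), so the final letter is not what conditions the rule; the number of vowels is.
"vekevtet" has 3 vowels. The stems with 3 vowels (tovivdek → toalvivdek, zehekmig → zealhekmig) insert -al- after the first vowel.
So vekevtet → vealkevtet.

vealkevtet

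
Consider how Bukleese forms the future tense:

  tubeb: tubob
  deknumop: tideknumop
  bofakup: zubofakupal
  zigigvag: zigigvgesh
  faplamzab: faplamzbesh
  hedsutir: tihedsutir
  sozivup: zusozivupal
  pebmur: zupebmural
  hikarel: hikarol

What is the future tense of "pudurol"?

deknumop and sozivup both end in -p yet inflect differently (tideknumop, zusozivupal), so the final letter is not what conditions the rule; the last vowel is.
"pudurol" has last vowel 'o'. The one such stem in the data (deknumop → tideknumop) adds the prefix ti-, so the same rule applies.
The other patterns: stems whose last vowel is 'a' delete the last vowel and add -esh; stems whose last vowel is 'u' add zu- … -al around the stem; stems whose last vowel is 'e' change the last vowel to 'o'.
So pudurol → tipudurol.

tipudurol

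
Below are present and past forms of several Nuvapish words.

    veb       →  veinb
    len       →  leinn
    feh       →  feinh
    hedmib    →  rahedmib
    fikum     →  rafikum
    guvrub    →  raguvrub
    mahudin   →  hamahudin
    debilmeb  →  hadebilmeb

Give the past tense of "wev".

veb and hedmib both end in -b yet inflect differently (veinb, rahedmib), so the final letter is not what conditions the rule; the number of vowels is.
"wev" has 1 vowel. The stems with 1 vowel (veb → veinb, len → leinn, feh → feinh) insert -in- after the first vowel.
So wev → weinv.

weinv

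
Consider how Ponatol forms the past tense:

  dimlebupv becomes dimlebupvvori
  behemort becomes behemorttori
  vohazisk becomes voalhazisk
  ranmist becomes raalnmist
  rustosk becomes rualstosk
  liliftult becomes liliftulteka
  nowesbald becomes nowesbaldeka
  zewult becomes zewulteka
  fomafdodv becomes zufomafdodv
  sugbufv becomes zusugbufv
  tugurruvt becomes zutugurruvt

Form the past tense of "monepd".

monepddori

behemort and ranmist both end in -t yet inflect differently (behemorttori, raalnmist), so the final letter is not what conditions the rule; the second-to-last letter is.
"monepd" has second-to-last letter 'p'. The one such stem in the data (dimlebupv → dimlebupvvori) doubles the final consonant and adds -ori (as does behemort), so the same rule applies.
So monepd → monepddori.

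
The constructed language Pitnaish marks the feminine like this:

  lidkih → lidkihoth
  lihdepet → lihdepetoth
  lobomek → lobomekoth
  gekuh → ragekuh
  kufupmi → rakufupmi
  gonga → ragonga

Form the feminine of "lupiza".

"lupiza" begins with l-. The stems beginning with l- (lidkih → lidkihoth, lihdepet → lihdepetoth, lobomek → lobomekoth) add -oth.
So lupiza → lupizaoth.

lupizaoth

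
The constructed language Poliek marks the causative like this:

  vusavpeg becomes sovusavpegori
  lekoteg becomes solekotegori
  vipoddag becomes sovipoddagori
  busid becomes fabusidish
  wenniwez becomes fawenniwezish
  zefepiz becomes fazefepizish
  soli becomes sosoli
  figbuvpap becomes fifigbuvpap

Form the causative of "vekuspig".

"vekuspig" ends in -g. The stems ending in -g (vusavpeg → sovusavpegori, lekoteg → solekotegori, vipoddag → sovipoddagori) add so- … -ori around the stem.
So vekuspig → sovekuspigori.

sovekuspigori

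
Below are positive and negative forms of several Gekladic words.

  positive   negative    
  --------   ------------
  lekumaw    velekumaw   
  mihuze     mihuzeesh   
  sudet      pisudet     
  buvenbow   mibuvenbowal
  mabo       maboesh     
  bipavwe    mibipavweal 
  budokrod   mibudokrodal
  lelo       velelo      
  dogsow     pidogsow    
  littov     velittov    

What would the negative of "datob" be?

pidatob

lelo and mabo both end in -o yet inflect differently (velelo, maboesh), so the final letter is not what conditions the rule; the first letter is.
"datob" begins with d-. The one such stem in the data (dogsow → pidogsow) adds the prefix pi-, so the same rule applies.
The other patterns: stems beginning with l- add the prefix ve-; stems beginning with m- add -esh; stems beginning with b- add mi- … -al around the stem.
So datob → pidatob.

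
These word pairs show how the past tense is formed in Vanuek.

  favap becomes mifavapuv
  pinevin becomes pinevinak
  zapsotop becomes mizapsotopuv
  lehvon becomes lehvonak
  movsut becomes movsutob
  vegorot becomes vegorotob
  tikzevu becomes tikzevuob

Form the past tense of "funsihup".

zapsotop and lehvon both have last vowel 'o' yet inflect differently (mizapsotopuv, lehvonak), so the last vowel is not what conditions the rule; the final letter is.
"funsihup" ends in -p. The stems ending in -p (zapsotop → mizapsotopuv, favap → mifavapuv) add mi- … -uv around the stem.
So funsihup → mifunsihupuv.

mifunsihupuv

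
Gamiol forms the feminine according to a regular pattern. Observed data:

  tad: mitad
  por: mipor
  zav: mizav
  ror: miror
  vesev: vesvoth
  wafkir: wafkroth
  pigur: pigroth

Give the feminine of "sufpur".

sufproth

zav and vesev both end in -v yet inflect differently (mizav, vesvoth), so the final letter is not what conditions the rule; the number of vowels is.
"sufpur" has 2 vowels. The stems with 2 vowels (vesev → vesvoth, wafkir → wafkroth, pigur → pigroth) delete the last vowel and add -oth.
The other pattern: stems with 1 vowel add the prefix mi-.
So sufpur → sufproth.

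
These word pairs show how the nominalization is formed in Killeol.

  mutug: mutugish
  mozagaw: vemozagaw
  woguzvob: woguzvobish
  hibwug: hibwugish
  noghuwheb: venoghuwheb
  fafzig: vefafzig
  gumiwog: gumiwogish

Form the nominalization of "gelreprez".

vegelreprez

woguzvob and noghuwheb both end in -b yet inflect differently (woguzvobish, venoghuwheb), so the final letter is not what conditions the rule; the last vowel is.
"gelreprez" has last vowel 'e'. The one such stem in the data (noghuwheb → venoghuwheb) adds the prefix ve-, so the same rule applies.
So gelreprez → vegelreprez.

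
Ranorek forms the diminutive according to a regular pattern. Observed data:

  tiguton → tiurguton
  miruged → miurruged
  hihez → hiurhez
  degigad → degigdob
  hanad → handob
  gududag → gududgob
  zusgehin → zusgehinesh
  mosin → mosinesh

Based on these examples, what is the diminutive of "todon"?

miruged and degigad both end in -d yet inflect differently (miurruged, degigdob), so the final letter is not what conditions the rule; the last vowel is.
"todon" has last vowel 'o'. The one such stem in the data (tiguton → tiurguton) inserts -ur- after the first vowel (as do miruged, hihez), so the same rule applies.
The other patterns: stems whose last vowel is 'a' delete the last vowel and add -ob; stems whose last vowel is 'i' add -esh.
So todon → tourdon.

tourdon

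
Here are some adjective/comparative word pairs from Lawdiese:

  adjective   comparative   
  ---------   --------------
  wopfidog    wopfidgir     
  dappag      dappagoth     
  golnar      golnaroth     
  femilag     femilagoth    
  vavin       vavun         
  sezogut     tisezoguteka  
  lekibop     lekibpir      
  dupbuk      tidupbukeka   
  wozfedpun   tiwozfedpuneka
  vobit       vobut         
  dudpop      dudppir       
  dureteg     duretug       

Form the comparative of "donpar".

donparoth

femilag and wopfidog both end in -g yet inflect differently (femilagoth, wopfidgir), so the final letter is not what conditions the rule; the last vowel is.
"donpar" has last vowel 'a'. The stems whose last vowel is 'a' (golnar → golnaroth, femilag → femilagoth, dappag → dappagoth) add -oth.
So donpar → donparoth.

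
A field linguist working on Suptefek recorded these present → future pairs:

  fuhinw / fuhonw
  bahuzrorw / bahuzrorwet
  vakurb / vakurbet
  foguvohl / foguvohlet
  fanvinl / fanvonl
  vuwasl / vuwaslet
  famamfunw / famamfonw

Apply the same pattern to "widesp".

fanvinl and vuwasl both end in -l yet inflect differently (fanvonl, vuwaslet), so the final letter is not what conditions the rule; the second-to-last letter is.
"widesp" has second-to-last letter 's'. The one such stem in the data (vuwasl → vuwaslet) adds -et, so the same rule applies.
The other pattern: stems whose second-to-last letter is 'n' change the last vowel to 'o'.
So widesp → widespet.

widespet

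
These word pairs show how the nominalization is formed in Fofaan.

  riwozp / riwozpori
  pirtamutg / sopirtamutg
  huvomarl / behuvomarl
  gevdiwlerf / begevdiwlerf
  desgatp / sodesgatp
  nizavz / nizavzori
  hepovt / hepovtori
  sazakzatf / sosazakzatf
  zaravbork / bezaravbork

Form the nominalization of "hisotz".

sohisotz

"hisotz" has second-to-last letter 't'. The stems whose second-to-last letter is 't' (pirtamutg → sopirtamutg, sazakzatf → sosazakzatf, desgatp → sodesgatp) add the prefix so-.
So hisotz → sohisotz.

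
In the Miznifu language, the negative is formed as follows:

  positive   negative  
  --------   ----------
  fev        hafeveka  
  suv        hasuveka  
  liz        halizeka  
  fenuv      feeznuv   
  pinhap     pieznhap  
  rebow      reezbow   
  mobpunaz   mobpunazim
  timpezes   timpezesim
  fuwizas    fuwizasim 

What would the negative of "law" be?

"law" has 1 vowel. The stems with 1 vowel (fev → hafeveka, suv → hasuveka, liz → halizeka) add ha- … -eka around the stem.
The other patterns: stems with 2 vowels insert -ez- after the first vowel; stems with 3 vowels add -im.
So law → halaweka.

halaweka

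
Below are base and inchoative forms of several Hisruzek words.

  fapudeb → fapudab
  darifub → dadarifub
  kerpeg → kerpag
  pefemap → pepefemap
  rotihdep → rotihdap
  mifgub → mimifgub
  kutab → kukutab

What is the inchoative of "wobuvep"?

wobuvap

"wobuvep" has last vowel 'e'. The stems whose last vowel is 'e' (rotihdep → rotihdap, fapudeb → fapudab, kerpeg → kerpag) change the last vowel to 'a'.
The other pattern: stems whose last vowel is 'a' or 'u' repeat the first consonant+vowel as a prefix.
So wobuvep → wobuvap.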